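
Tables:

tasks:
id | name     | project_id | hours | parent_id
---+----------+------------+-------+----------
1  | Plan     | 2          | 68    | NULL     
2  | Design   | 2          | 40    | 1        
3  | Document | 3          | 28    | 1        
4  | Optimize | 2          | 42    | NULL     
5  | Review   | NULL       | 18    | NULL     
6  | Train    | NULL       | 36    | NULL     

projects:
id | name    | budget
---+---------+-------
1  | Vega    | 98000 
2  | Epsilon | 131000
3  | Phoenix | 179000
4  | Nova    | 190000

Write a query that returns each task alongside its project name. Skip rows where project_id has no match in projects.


INNER JOIN keeps only tasks rows whose project_id matches an id in projects. Walk through each task:
  - task 1 (Plan): project_id=2 -> matches Epsilon
  - task 2 (Design): project_id=2 -> matches Epsilon
  - task 3 (Document): project_id=3 -> matches Phoenix
  - task 4 (Optimize): project_id=2 -> matches Epsilon
  - task 5 (Review): project_id=NULL, no match -> dropped
  - task 6 (Train): project_id=NULL, no match -> dropped
So 2 of 6 rows are dropped.

SQL:
SELECT a.name, b.name AS project
FROM tasks a
INNER JOIN projects b ON a.project_id = b.id

Result:
name     | project
---------+--------
Plan     | Epsilon
Design   | Epsilon
Document | Phoenix
Optimize | Epsilon


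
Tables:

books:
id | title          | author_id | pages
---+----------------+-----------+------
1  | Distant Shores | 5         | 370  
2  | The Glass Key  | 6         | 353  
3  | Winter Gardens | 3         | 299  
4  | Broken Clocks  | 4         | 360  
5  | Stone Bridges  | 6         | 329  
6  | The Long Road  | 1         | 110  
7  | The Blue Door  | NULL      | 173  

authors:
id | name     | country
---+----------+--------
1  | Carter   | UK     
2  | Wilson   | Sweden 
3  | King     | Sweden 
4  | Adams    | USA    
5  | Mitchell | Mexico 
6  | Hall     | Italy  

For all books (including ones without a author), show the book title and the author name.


LEFT JOIN keeps every row from books (the left table); where author_id has no match in authors, the author columns become NULL. Walk through each book:
  - book 1 (Distant Shores): author_id=5 -> matches Mitchell
  - book 2 (The Glass Key): author_id=6 -> matches Hall
  - book 3 (Winter Gardens): author_id=3 -> matches King
  - book 4 (Broken Clocks): author_id=4 -> matches Adams
  - book 5 (Stone Bridges): author_id=6 -> matches Hall
  - book 6 (The Long Road): author_id=1 -> matches Carter
  - book 7 (The Blue Door): author_id=NULL, no match -> kept with NULL
All 7 rows appear; 1 has NULL author.

SQL:
SELECT a.title, b.name AS author
FROM books a
LEFT JOIN authors b ON a.author_id = b.id

Result:
title          | author  
---------------+---------
Distant Shores | Mitchell
The Glass Key  | Hall    
Winter Gardens | King    
Broken Clocks  | Adams   
Stone Bridges  | Hall    
The Long Road  | Carter  
The Blue Door  | NULL    


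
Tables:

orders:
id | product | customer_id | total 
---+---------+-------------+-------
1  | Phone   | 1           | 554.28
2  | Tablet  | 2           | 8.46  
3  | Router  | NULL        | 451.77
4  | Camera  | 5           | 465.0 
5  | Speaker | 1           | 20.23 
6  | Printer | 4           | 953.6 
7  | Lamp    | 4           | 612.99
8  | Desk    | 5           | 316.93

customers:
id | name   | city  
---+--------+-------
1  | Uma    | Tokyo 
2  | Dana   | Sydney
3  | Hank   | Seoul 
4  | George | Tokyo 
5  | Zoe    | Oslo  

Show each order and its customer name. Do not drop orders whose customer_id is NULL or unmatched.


LEFT JOIN keeps every row from orders (the left table); where customer_id has no match in customers, the customer columns become NULL. Walk through each order:
  - order 1 (Phone): customer_id=1 -> matches Uma
  - order 2 (Tablet): customer_id=2 -> matches Dana
  - order 3 (Router): customer_id=NULL, no match -> kept with NULL
  - order 4 (Camera): customer_id=5 -> matches Zoe
  - order 5 (Speaker): customer_id=1 -> matches Uma
  - order 6 (Printer): customer_id=4 -> matches George
  - order 7 (Lamp): customer_id=4 -> matches George
  - order 8 (Desk): customer_id=5 -> matches Zoe
All 8 rows appear; 1 has NULL customer.

SQL:
SELECT a.product, b.name AS customer
FROM orders a
LEFT JOIN customers b ON a.customer_id = b.id

Result:
product | customer
--------+---------
Phone   | Uma     
Tablet  | Dana    
Router  | NULL    
Camera  | Zoe     
Speaker | Uma     
Printer | George  
Lamp    | George  
Desk    | Zoe     


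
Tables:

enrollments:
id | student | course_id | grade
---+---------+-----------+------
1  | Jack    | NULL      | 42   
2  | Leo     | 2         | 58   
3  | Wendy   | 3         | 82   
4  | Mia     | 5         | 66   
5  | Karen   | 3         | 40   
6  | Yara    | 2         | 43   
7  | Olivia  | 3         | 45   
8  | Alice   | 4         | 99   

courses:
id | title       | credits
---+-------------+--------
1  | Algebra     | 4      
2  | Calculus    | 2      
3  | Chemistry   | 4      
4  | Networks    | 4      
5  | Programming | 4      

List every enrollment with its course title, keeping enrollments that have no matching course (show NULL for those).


LEFT JOIN keeps every row from enrollments (the left table); where course_id has no match in courses, the course columns become NULL. Walk through each enrollment:
  - enrollment 1 (Jack): course_id=NULL, no match -> kept with NULL
  - enrollment 2 (Leo): course_id=2 -> matches Calculus
  - enrollment 3 (Wendy): course_id=3 -> matches Chemistry
  - enrollment 4 (Mia): course_id=5 -> matches Programming
  - enrollment 5 (Karen): course_id=3 -> matches Chemistry
  - enrollment 6 (Yara): course_id=2 -> matches Calculus
  - enrollment 7 (Olivia): course_id=3 -> matches Chemistry
  - enrollment 8 (Alice): course_id=4 -> matches Networks
All 8 rows appear; 1 has NULL course.

SQL:
SELECT a.student, b.title AS course
FROM enrollments a
LEFT JOIN courses b ON a.course_id = b.id

Result:
student | course     
--------+------------
Jack    | NULL       
Leo     | Calculus   
Wendy   | Chemistry  
Mia     | Programming
Karen   | Chemistry  
Yara    | Calculus   
Olivia  | Chemistry  
Alice   | Networks   


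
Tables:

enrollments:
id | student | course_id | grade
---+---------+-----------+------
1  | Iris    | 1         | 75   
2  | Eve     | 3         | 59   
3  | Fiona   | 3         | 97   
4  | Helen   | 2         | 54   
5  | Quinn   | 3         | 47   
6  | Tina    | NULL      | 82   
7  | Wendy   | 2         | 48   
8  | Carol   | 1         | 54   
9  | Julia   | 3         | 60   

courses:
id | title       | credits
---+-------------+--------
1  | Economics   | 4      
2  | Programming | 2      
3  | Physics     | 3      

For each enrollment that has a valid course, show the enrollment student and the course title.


INNER JOIN keeps only enrollments rows whose course_id matches an id in courses. Walk through each enrollment:
  - enrollment 1 (Iris): course_id=1 -> matches Economics
  - enrollment 2 (Eve): course_id=3 -> matches Physics
  - enrollment 3 (Fiona): course_id=3 -> matches Physics
  - enrollment 4 (Helen): course_id=2 -> matches Programming
  - enrollment 5 (Quinn): course_id=3 -> matches Physics
  - enrollment 6 (Tina): course_id=NULL, no match -> dropped
  - enrollment 7 (Wendy): course_id=2 -> matches Programming
  - enrollment 8 (Carol): course_id=1 -> matches Economics
  - enrollment 9 (Julia): course_id=3 -> matches Physics
So 1 of 9 rows is dropped.

SQL:
SELECT a.student, b.title AS course
FROM enrollments a
INNER JOIN courses b ON a.course_id = b.id

Result:
student | course     
--------+------------
Iris    | Economics  
Eve     | Physics    
Fiona   | Physics    
Helen   | Programming
Quinn   | Physics    
Wendy   | Programming
Carol   | Economics  
Julia   | Physics    


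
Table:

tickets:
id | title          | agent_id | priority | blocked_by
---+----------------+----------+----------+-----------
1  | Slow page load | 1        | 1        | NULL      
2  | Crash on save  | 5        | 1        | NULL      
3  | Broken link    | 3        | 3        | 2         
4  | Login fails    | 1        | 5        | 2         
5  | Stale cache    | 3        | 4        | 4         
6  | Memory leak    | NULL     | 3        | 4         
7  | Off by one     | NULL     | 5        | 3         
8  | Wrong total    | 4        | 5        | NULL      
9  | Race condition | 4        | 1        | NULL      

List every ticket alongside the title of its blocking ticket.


This is a self-join: tickets is joined to a second copy of itself, matching each row's blocked_by to another row's id. Use LEFT JOIN so rows with blocked_by=NULL are kept.
  - ticket 1 (Slow page load): blocked_by=NULL -> NULL
  - ticket 2 (Crash on save): blocked_by=NULL -> NULL
  - ticket 3 (Broken link): blocked_by=2 -> Crash on save
  - ticket 4 (Login fails): blocked_by=2 -> Crash on save
  - ticket 5 (Stale cache): blocked_by=4 -> Login fails
  - ticket 6 (Memory leak): blocked_by=4 -> Login fails
  - ticket 7 (Off by one): blocked_by=3 -> Broken link
  - ticket 8 (Wrong total): blocked_by=NULL -> NULL
  - ticket 9 (Race condition): blocked_by=NULL -> NULL

SQL:
SELECT a.title AS item, b.title AS blocked_by
FROM tickets a
LEFT JOIN tickets b ON a.blocked_by = b.id

Result:
item           | blocked_by   
---------------+--------------
Slow page load | NULL         
Crash on save  | NULL         
Broken link    | Crash on save
Login fails    | Crash on save
Stale cache    | Login fails  
Memory leak    | Login fails  
Off by one     | Broken link  
Wrong total    | NULL         
Race condition | NULL         


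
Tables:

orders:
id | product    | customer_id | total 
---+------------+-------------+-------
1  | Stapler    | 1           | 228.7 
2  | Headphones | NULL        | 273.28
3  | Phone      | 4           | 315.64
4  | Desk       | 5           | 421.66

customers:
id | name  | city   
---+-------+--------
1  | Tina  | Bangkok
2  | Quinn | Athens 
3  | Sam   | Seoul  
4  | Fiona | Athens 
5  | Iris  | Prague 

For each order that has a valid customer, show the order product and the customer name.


INNER JOIN keeps only orders rows whose customer_id matches an id in customers. Walk through each order:
  - order 1 (Stapler): customer_id=1 -> matches Tina
  - order 2 (Headphones): customer_id=NULL, no match -> dropped
  - order 3 (Phone): customer_id=4 -> matches Fiona
  - order 4 (Desk): customer_id=5 -> matches Iris
So 1 of 4 rows is dropped.

SQL:
SELECT a.product, b.name AS customer
FROM orders a
INNER JOIN customers b ON a.customer_id = b.id

Result:
product | customer
--------+---------
Stapler | Tina    
Phone   | Fiona   
Desk    | Iris    


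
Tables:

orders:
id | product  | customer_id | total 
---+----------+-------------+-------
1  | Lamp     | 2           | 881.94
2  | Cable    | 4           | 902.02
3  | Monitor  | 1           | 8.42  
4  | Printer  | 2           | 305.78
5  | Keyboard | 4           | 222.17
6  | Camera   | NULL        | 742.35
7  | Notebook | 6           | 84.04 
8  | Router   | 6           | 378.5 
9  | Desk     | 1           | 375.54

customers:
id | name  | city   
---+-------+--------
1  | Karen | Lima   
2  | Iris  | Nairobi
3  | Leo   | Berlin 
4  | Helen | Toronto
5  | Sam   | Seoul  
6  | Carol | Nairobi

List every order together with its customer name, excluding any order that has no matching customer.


INNER JOIN keeps only orders rows whose customer_id matches an id in customers. Walk through each order:
  - order 1 (Lamp): customer_id=2 -> matches Iris
  - order 2 (Cable): customer_id=4 -> matches Helen
  - order 3 (Monitor): customer_id=1 -> matches Karen
  - order 4 (Printer): customer_id=2 -> matches Iris
  - order 5 (Keyboard): customer_id=4 -> matches Helen
  - order 6 (Camera): customer_id=NULL, no match -> dropped
  - order 7 (Notebook): customer_id=6 -> matches Carol
  - order 8 (Router): customer_id=6 -> matches Carol
  - order 9 (Desk): customer_id=1 -> matches Karen
So 1 of 9 rows is dropped.

SQL:
SELECT a.product, b.name AS customer
FROM orders a
INNER JOIN customers b ON a.customer_id = b.id

Result:
product  | customer
---------+---------
Lamp     | Iris    
Cable    | Helen   
Monitor  | Karen   
Printer  | Iris    
Keyboard | Helen   
Notebook | Carol   
Router   | Carol   
Desk     | Karen   


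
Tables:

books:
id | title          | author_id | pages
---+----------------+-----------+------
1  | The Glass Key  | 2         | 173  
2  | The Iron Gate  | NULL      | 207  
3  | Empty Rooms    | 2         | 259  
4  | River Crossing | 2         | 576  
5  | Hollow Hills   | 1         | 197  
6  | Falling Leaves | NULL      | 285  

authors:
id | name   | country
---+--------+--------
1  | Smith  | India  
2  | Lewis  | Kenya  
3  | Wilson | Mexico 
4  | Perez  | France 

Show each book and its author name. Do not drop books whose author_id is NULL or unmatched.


LEFT JOIN keeps every row from books (the left table); where author_id has no match in authors, the author columns become NULL. Walk through each book:
  - book 1 (The Glass Key): author_id=2 -> matches Lewis
  - book 2 (The Iron Gate): author_id=NULL, no match -> kept with NULL
  - book 3 (Empty Rooms): author_id=2 -> matches Lewis
  - book 4 (River Crossing): author_id=2 -> matches Lewis
  - book 5 (Hollow Hills): author_id=1 -> matches Smith
  - book 6 (Falling Leaves): author_id=NULL, no match -> kept with NULL
All 6 rows appear; 2 have NULL author.

SQL:
SELECT a.title, b.name AS author
FROM books a
LEFT JOIN authors b ON a.author_id = b.id

Result:
title          | author
---------------+-------
The Glass Key  | Lewis 
The Iron Gate  | NULL  
Empty Rooms    | Lewis 
River Crossing | Lewis 
Hollow Hills   | Smith 
Falling Leaves | NULL  


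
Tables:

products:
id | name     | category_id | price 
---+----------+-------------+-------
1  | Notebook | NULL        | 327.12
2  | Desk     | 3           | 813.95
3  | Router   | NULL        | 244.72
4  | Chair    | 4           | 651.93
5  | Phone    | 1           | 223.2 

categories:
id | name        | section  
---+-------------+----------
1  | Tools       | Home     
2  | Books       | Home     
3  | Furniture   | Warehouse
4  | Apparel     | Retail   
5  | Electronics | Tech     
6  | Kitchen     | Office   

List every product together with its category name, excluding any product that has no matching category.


INNER JOIN keeps only products rows whose category_id matches an id in categories. Walk through each product:
  - product 1 (Notebook): category_id=NULL, no match -> dropped
  - product 2 (Desk): category_id=3 -> matches Furniture
  - product 3 (Router): category_id=NULL, no match -> dropped
  - product 4 (Chair): category_id=4 -> matches Apparel
  - product 5 (Phone): category_id=1 -> matches Tools
So 2 of 5 rows are dropped.

SQL:
SELECT a.name, b.name AS category
FROM products a
INNER JOIN categories b ON a.category_id = b.id

Result:
name  | category 
------+----------
Desk  | Furniture
Chair | Apparel  
Phone | Tools    


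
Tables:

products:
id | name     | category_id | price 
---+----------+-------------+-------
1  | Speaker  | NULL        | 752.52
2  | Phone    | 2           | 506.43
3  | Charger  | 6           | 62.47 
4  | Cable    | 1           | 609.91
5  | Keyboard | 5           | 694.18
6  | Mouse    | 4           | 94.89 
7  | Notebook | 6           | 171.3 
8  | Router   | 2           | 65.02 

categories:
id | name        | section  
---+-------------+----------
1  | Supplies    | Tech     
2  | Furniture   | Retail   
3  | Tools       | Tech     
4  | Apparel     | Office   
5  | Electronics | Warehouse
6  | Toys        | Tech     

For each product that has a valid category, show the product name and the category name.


INNER JOIN keeps only products rows whose category_id matches an id in categories. Walk through each product:
  - product 1 (Speaker): category_id=NULL, no match -> dropped
  - product 2 (Phone): category_id=2 -> matches Furniture
  - product 3 (Charger): category_id=6 -> matches Toys
  - product 4 (Cable): category_id=1 -> matches Supplies
  - product 5 (Keyboard): category_id=5 -> matches Electronics
  - product 6 (Mouse): category_id=4 -> matches Apparel
  - product 7 (Notebook): category_id=6 -> matches Toys
  - product 8 (Router): category_id=2 -> matches Furniture
So 1 of 8 rows is dropped.

SQL:
SELECT a.name, b.name AS category
FROM products a
INNER JOIN categories b ON a.category_id = b.id

Result:
name     | category   
---------+------------
Phone    | Furniture  
Charger  | Toys       
Cable    | Supplies   
Keyboard | Electronics
Mouse    | Apparel    
Notebook | Toys       
Router   | Furniture  


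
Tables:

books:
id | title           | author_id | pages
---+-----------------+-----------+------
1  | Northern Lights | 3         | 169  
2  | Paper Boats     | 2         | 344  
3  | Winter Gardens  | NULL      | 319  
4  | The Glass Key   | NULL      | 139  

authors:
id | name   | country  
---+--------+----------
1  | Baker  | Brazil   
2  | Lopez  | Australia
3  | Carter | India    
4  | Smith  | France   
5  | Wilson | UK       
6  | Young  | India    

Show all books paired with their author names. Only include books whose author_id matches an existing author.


INNER JOIN keeps only books rows whose author_id matches an id in authors. Walk through each book:
  - book 1 (Northern Lights): author_id=3 -> matches Carter
  - book 2 (Paper Boats): author_id=2 -> matches Lopez
  - book 3 (Winter Gardens): author_id=NULL, no match -> dropped
  - book 4 (The Glass Key): author_id=NULL, no match -> dropped
So 2 of 4 rows are dropped.

SQL:
SELECT a.title, b.name AS author
FROM books a
INNER JOIN authors b ON a.author_id = b.id

Result:
title           | author
----------------+-------
Northern Lights | Carter
Paper Boats     | Lopez 


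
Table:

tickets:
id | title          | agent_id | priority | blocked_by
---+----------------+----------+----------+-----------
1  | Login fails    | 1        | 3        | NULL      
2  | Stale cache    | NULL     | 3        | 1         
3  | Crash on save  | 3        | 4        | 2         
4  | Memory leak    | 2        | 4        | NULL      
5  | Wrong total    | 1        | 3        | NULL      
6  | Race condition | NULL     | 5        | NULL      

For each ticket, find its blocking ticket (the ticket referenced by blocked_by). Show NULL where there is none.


This is a self-join: tickets is joined to a second copy of itself, matching each row's blocked_by to another row's id. Use LEFT JOIN so rows with blocked_by=NULL are kept.
  - ticket 1 (Login fails): blocked_by=NULL -> NULL
  - ticket 2 (Stale cache): blocked_by=1 -> Login fails
  - ticket 3 (Crash on save): blocked_by=2 -> Stale cache
  - ticket 4 (Memory leak): blocked_by=NULL -> NULL
  - ticket 5 (Wrong total): blocked_by=NULL -> NULL
  - ticket 6 (Race condition): blocked_by=NULL -> NULL

SQL:
SELECT a.title AS item, b.title AS blocked_by
FROM tickets a
LEFT JOIN tickets b ON a.blocked_by = b.id

Result:
item           | blocked_by 
---------------+------------
Login fails    | NULL       
Stale cache    | Login fails
Crash on save  | Stale cache
Memory leak    | NULL       
Wrong total    | NULL       
Race condition | NULL       


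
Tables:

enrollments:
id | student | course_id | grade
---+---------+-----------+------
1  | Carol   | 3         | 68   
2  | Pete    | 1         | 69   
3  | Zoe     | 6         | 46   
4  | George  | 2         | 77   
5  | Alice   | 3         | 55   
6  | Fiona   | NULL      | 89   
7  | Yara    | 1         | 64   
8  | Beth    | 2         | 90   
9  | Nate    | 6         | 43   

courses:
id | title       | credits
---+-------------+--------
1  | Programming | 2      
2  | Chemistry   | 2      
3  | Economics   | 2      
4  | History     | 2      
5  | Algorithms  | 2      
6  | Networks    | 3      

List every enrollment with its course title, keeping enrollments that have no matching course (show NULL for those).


LEFT JOIN keeps every row from enrollments (the left table); where course_id has no match in courses, the course columns become NULL. Walk through each enrollment:
  - enrollment 1 (Carol): course_id=3 -> matches Economics
  - enrollment 2 (Pete): course_id=1 -> matches Programming
  - enrollment 3 (Zoe): course_id=6 -> matches Networks
  - enrollment 4 (George): course_id=2 -> matches Chemistry
  - enrollment 5 (Alice): course_id=3 -> matches Economics
  - enrollment 6 (Fiona): course_id=NULL, no match -> kept with NULL
  - enrollment 7 (Yara): course_id=1 -> matches Programming
  - enrollment 8 (Beth): course_id=2 -> matches Chemistry
  - enrollment 9 (Nate): course_id=6 -> matches Networks
All 9 rows appear; 1 has NULL course.

SQL:
SELECT a.student, b.title AS course
FROM enrollments a
LEFT JOIN courses b ON a.course_id = b.id

Result:
student | course     
--------+------------
Carol   | Economics  
Pete    | Programming
Zoe     | Networks   
George  | Chemistry  
Alice   | Economics  
Fiona   | NULL       
Yara    | Programming
Beth    | Chemistry  
Nate    | Networks   


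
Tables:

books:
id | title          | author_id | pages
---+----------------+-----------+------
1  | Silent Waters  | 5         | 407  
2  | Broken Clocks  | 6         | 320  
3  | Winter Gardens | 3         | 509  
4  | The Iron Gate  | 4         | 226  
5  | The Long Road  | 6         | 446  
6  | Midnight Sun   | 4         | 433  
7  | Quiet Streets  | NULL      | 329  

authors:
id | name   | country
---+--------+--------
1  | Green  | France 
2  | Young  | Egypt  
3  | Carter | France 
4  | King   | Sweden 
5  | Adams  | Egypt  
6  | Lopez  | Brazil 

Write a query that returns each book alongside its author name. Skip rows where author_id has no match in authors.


INNER JOIN keeps only books rows whose author_id matches an id in authors. Walk through each book:
  - book 1 (Silent Waters): author_id=5 -> matches Adams
  - book 2 (Broken Clocks): author_id=6 -> matches Lopez
  - book 3 (Winter Gardens): author_id=3 -> matches Carter
  - book 4 (The Iron Gate): author_id=4 -> matches King
  - book 5 (The Long Road): author_id=6 -> matches Lopez
  - book 6 (Midnight Sun): author_id=4 -> matches King
  - book 7 (Quiet Streets): author_id=NULL, no match -> dropped
So 1 of 7 rows is dropped.

SQL:
SELECT a.title, b.name AS author
FROM books a
INNER JOIN authors b ON a.author_id = b.id

Result:
title          | author
---------------+-------
Silent Waters  | Adams 
Broken Clocks  | Lopez 
Winter Gardens | Carter
The Iron Gate  | King  
The Long Road  | Lopez 
Midnight Sun   | King  


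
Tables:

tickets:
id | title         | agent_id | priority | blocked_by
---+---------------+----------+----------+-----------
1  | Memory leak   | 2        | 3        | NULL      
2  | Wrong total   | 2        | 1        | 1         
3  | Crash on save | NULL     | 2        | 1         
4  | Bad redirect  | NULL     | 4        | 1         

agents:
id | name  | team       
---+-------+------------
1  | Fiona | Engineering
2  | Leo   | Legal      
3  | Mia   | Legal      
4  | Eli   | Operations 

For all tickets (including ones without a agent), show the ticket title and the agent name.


LEFT JOIN keeps every row from tickets (the left table); where agent_id has no match in agents, the agent columns become NULL. Walk through each ticket:
  - ticket 1 (Memory leak): agent_id=2 -> matches Leo
  - ticket 2 (Wrong total): agent_id=2 -> matches Leo
  - ticket 3 (Crash on save): agent_id=NULL, no match -> kept with NULL
  - ticket 4 (Bad redirect): agent_id=NULL, no match -> kept with NULL
All 4 rows appear; 2 have NULL agent.

SQL:
SELECT a.title, b.name AS agent
FROM tickets a
LEFT JOIN agents b ON a.agent_id = b.id

Result:
title         | agent
--------------+------
Memory leak   | Leo  
Wrong total   | Leo  
Crash on save | NULL 
Bad redirect  | NULL 


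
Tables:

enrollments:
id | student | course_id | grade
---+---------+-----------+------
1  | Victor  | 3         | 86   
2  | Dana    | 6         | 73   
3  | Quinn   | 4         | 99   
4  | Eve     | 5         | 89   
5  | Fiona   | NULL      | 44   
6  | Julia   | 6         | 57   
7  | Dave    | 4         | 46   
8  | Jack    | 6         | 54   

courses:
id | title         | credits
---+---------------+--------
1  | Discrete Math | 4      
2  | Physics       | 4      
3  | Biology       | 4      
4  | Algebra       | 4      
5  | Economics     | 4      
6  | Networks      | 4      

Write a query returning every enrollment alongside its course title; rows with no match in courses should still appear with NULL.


LEFT JOIN keeps every row from enrollments (the left table); where course_id has no match in courses, the course columns become NULL. Walk through each enrollment:
  - enrollment 1 (Victor): course_id=3 -> matches Biology
  - enrollment 2 (Dana): course_id=6 -> matches Networks
  - enrollment 3 (Quinn): course_id=4 -> matches Algebra
  - enrollment 4 (Eve): course_id=5 -> matches Economics
  - enrollment 5 (Fiona): course_id=NULL, no match -> kept with NULL
  - enrollment 6 (Julia): course_id=6 -> matches Networks
  - enrollment 7 (Dave): course_id=4 -> matches Algebra
  - enrollment 8 (Jack): course_id=6 -> matches Networks
All 8 rows appear; 1 has NULL course.

SQL:
SELECT a.student, b.title AS course
FROM enrollments a
LEFT JOIN courses b ON a.course_id = b.id

Result:
student | course   
--------+----------
Victor  | Biology  
Dana    | Networks 
Quinn   | Algebra  
Eve     | Economics
Fiona   | NULL     
Julia   | Networks 
Dave    | Algebra  
Jack    | Networks 


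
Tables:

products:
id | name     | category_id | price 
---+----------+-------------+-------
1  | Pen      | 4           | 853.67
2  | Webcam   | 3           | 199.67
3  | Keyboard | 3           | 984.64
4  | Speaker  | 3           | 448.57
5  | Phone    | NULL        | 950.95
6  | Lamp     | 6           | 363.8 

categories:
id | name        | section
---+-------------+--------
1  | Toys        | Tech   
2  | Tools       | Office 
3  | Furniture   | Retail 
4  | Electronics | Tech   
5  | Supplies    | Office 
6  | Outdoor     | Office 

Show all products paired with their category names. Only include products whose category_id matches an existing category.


INNER JOIN keeps only products rows whose category_id matches an id in categories. Walk through each product:
  - product 1 (Pen): category_id=4 -> matches Electronics
  - product 2 (Webcam): category_id=3 -> matches Furniture
  - product 3 (Keyboard): category_id=3 -> matches Furniture
  - product 4 (Speaker): category_id=3 -> matches Furniture
  - product 5 (Phone): category_id=NULL, no match -> dropped
  - product 6 (Lamp): category_id=6 -> matches Outdoor
So 1 of 6 rows is dropped.

SQL:
SELECT a.name, b.name AS category
FROM products a
INNER JOIN categories b ON a.category_id = b.id

Result:
name     | category   
---------+------------
Pen      | Electronics
Webcam   | Furniture  
Keyboard | Furniture  
Speaker  | Furniture  
Lamp     | Outdoor    


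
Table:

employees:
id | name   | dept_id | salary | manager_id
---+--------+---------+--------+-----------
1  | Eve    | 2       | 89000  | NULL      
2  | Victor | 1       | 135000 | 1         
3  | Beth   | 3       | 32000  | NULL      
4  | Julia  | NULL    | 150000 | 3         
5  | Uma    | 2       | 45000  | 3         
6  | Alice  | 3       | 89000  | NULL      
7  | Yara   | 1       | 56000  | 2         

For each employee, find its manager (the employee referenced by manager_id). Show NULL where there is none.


This is a self-join: employees is joined to a second copy of itself, matching each row's manager_id to another row's id. Use LEFT JOIN so rows with manager_id=NULL are kept.
  - employee 1 (Eve): manager_id=NULL -> NULL
  - employee 2 (Victor): manager_id=1 -> Eve
  - employee 3 (Beth): manager_id=NULL -> NULL
  - employee 4 (Julia): manager_id=3 -> Beth
  - employee 5 (Uma): manager_id=3 -> Beth
  - employee 6 (Alice): manager_id=NULL -> NULL
  - employee 7 (Yara): manager_id=2 -> Victor

SQL:
SELECT a.name AS item, b.name AS manager
FROM employees a
LEFT JOIN employees b ON a.manager_id = b.id

Result:
item   | manager
-------+--------
Eve    | NULL   
Victor | Eve    
Beth   | NULL   
Julia  | Beth   
Uma    | Beth   
Alice  | NULL   
Yara   | Victor 


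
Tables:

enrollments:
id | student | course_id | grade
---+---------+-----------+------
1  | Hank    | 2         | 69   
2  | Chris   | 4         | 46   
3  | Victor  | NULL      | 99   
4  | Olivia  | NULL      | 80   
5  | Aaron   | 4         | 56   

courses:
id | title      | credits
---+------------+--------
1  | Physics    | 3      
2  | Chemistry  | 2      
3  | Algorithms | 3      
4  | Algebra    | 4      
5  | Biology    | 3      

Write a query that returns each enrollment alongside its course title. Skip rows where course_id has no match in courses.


INNER JOIN keeps only enrollments rows whose course_id matches an id in courses. Walk through each enrollment:
  - enrollment 1 (Hank): course_id=2 -> matches Chemistry
  - enrollment 2 (Chris): course_id=4 -> matches Algebra
  - enrollment 3 (Victor): course_id=NULL, no match -> dropped
  - enrollment 4 (Olivia): course_id=NULL, no match -> dropped
  - enrollment 5 (Aaron): course_id=4 -> matches Algebra
So 2 of 5 rows are dropped.

SQL:
SELECT a.student, b.title AS course
FROM enrollments a
INNER JOIN courses b ON a.course_id = b.id

Result:
student | course   
--------+----------
Hank    | Chemistry
Chris   | Algebra  
Aaron   | Algebra  


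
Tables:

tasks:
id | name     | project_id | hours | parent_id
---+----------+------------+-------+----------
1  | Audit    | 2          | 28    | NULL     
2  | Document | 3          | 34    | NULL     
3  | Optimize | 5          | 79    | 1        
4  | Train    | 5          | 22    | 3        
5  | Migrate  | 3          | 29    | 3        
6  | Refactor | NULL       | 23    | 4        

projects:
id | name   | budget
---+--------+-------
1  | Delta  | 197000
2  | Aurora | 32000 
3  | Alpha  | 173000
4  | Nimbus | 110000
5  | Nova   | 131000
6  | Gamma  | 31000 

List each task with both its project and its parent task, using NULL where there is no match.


Two LEFT JOINs from the same base table tasks: one to projects via project_id, one to tasks itself via parent_id. Both are LEFT so every task is preserved.
Match against projects:
  - task 1 (Audit): project_id=2 -> matches Aurora
  - task 2 (Document): project_id=3 -> matches Alpha
  - task 3 (Optimize): project_id=5 -> matches Nova
  - task 4 (Train): project_id=5 -> matches Nova
  - task 5 (Migrate): project_id=3 -> matches Alpha
  - task 6 (Refactor): project_id=NULL, no match -> kept with NULL
Match against tasks (self):
  - task 1 (Audit): parent_id=NULL -> NULL
  - task 2 (Document): parent_id=NULL -> NULL
  - task 3 (Optimize): parent_id=1 -> Audit
  - task 4 (Train): parent_id=3 -> Optimize
  - task 5 (Migrate): parent_id=3 -> Optimize
  - task 6 (Refactor): parent_id=4 -> Train

SQL:
SELECT a.name, b.name AS project, c.name AS parent
FROM tasks a
LEFT JOIN projects b ON a.project_id = b.id
LEFT JOIN tasks c ON a.parent_id = c.id

Result:
name     | project | parent  
---------+---------+---------
Audit    | Aurora  | NULL    
Document | Alpha   | NULL    
Optimize | Nova    | Audit   
Train    | Nova    | Optimize
Migrate  | Alpha   | Optimize
Refactor | NULL    | Train   


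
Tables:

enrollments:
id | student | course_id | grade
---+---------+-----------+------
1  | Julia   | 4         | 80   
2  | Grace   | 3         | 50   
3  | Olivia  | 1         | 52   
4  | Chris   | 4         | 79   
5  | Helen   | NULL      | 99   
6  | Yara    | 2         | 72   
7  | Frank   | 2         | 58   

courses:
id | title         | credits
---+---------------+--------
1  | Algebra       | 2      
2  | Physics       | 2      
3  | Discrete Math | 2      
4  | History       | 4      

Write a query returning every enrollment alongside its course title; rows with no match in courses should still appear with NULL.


LEFT JOIN keeps every row from enrollments (the left table); where course_id has no match in courses, the course columns become NULL. Walk through each enrollment:
  - enrollment 1 (Julia): course_id=4 -> matches History
  - enrollment 2 (Grace): course_id=3 -> matches Discrete Math
  - enrollment 3 (Olivia): course_id=1 -> matches Algebra
  - enrollment 4 (Chris): course_id=4 -> matches History
  - enrollment 5 (Helen): course_id=NULL, no match -> kept with NULL
  - enrollment 6 (Yara): course_id=2 -> matches Physics
  - enrollment 7 (Frank): course_id=2 -> matches Physics
All 7 rows appear; 1 has NULL course.

SQL:
SELECT a.student, b.title AS course
FROM enrollments a
LEFT JOIN courses b ON a.course_id = b.id

Result:
student | course       
--------+--------------
Julia   | History      
Grace   | Discrete Math
Olivia  | Algebra      
Chris   | History      
Helen   | NULL         
Yara    | Physics      
Frank   | Physics      


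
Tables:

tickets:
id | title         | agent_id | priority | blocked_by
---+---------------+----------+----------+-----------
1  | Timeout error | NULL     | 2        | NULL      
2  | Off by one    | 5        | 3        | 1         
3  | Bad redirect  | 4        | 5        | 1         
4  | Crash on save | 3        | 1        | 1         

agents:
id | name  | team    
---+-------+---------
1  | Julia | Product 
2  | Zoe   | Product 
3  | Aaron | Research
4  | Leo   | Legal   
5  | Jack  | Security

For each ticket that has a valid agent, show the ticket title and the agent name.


INNER JOIN keeps only tickets rows whose agent_id matches an id in agents. Walk through each ticket:
  - ticket 1 (Timeout error): agent_id=NULL, no match -> dropped
  - ticket 2 (Off by one): agent_id=5 -> matches Jack
  - ticket 3 (Bad redirect): agent_id=4 -> matches Leo
  - ticket 4 (Crash on save): agent_id=3 -> matches Aaron
So 1 of 4 rows is dropped.

SQL:
SELECT a.title, b.name AS agent
FROM tickets a
INNER JOIN agents b ON a.agent_id = b.id

Result:
title         | agent
--------------+------
Off by one    | Jack 
Bad redirect  | Leo  
Crash on save | Aaron


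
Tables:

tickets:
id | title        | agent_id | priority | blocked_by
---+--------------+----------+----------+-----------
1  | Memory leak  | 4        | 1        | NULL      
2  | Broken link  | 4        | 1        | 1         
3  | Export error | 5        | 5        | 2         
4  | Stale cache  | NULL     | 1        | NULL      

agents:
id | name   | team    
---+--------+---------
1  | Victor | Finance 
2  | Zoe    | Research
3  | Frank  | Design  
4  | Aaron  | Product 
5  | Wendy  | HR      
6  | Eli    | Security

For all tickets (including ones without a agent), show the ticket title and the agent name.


LEFT JOIN keeps every row from tickets (the left table); where agent_id has no match in agents, the agent columns become NULL. Walk through each ticket:
  - ticket 1 (Memory leak): agent_id=4 -> matches Aaron
  - ticket 2 (Broken link): agent_id=4 -> matches Aaron
  - ticket 3 (Export error): agent_id=5 -> matches Wendy
  - ticket 4 (Stale cache): agent_id=NULL, no match -> kept with NULL
All 4 rows appear; 1 has NULL agent.

SQL:
SELECT a.title, b.name AS agent
FROM tickets a
LEFT JOIN agents b ON a.agent_id = b.id

Result:
title        | agent
-------------+------
Memory leak  | Aaron
Broken link  | Aaron
Export error | Wendy
Stale cache  | NULL 


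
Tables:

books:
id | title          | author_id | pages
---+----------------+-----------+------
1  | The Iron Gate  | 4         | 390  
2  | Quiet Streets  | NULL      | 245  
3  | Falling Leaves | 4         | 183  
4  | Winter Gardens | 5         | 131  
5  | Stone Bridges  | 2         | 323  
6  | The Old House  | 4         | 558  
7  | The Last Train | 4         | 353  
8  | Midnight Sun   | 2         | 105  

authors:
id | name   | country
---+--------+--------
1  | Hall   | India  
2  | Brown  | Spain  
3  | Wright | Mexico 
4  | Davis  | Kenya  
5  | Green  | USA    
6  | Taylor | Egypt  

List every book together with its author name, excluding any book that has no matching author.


INNER JOIN keeps only books rows whose author_id matches an id in authors. Walk through each book:
  - book 1 (The Iron Gate): author_id=4 -> matches Davis
  - book 2 (Quiet Streets): author_id=NULL, no match -> dropped
  - book 3 (Falling Leaves): author_id=4 -> matches Davis
  - book 4 (Winter Gardens): author_id=5 -> matches Green
  - book 5 (Stone Bridges): author_id=2 -> matches Brown
  - book 6 (The Old House): author_id=4 -> matches Davis
  - book 7 (The Last Train): author_id=4 -> matches Davis
  - book 8 (Midnight Sun): author_id=2 -> matches Brown
So 1 of 8 rows is dropped.

SQL:
SELECT a.title, b.name AS author
FROM books a
INNER JOIN authors b ON a.author_id = b.id

Result:
title          | author
---------------+-------
The Iron Gate  | Davis 
Falling Leaves | Davis 
Winter Gardens | Green 
Stone Bridges  | Brown 
The Old House  | Davis 
The Last Train | Davis 
Midnight Sun   | Brown 


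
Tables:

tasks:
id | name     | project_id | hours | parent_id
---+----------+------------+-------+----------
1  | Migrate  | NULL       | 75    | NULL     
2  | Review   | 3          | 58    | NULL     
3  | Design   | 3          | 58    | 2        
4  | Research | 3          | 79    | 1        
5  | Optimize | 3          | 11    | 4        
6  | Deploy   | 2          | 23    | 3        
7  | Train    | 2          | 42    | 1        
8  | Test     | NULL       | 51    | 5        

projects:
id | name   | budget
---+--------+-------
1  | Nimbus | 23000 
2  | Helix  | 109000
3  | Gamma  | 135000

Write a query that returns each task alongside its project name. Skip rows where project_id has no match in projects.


INNER JOIN keeps only tasks rows whose project_id matches an id in projects. Walk through each task:
  - task 1 (Migrate): project_id=NULL, no match -> dropped
  - task 2 (Review): project_id=3 -> matches Gamma
  - task 3 (Design): project_id=3 -> matches Gamma
  - task 4 (Research): project_id=3 -> matches Gamma
  - task 5 (Optimize): project_id=3 -> matches Gamma
  - task 6 (Deploy): project_id=2 -> matches Helix
  - task 7 (Train): project_id=2 -> matches Helix
  - task 8 (Test): project_id=NULL, no match -> dropped
So 2 of 8 rows are dropped.

SQL:
SELECT a.name, b.name AS project
FROM tasks a
INNER JOIN projects b ON a.project_id = b.id

Result:
name     | project
---------+--------
Review   | Gamma  
Design   | Gamma  
Research | Gamma  
Optimize | Gamma  
Deploy   | Helix  
Train    | Helix  


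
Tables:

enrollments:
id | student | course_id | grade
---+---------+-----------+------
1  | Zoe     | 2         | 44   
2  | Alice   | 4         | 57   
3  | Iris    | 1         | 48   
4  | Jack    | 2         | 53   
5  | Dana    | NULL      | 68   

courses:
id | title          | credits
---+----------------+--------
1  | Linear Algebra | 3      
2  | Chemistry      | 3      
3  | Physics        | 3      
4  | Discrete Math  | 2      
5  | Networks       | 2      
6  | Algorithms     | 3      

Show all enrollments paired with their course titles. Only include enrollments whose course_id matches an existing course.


INNER JOIN keeps only enrollments rows whose course_id matches an id in courses. Walk through each enrollment:
  - enrollment 1 (Zoe): course_id=2 -> matches Chemistry
  - enrollment 2 (Alice): course_id=4 -> matches Discrete Math
  - enrollment 3 (Iris): course_id=1 -> matches Linear Algebra
  - enrollment 4 (Jack): course_id=2 -> matches Chemistry
  - enrollment 5 (Dana): course_id=NULL, no match -> dropped
So 1 of 5 rows is dropped.

SQL:
SELECT a.student, b.title AS course
FROM enrollments a
INNER JOIN courses b ON a.course_id = b.id

Result:
student | course        
--------+---------------
Zoe     | Chemistry     
Alice   | Discrete Math 
Iris    | Linear Algebra
Jack    | Chemistry     


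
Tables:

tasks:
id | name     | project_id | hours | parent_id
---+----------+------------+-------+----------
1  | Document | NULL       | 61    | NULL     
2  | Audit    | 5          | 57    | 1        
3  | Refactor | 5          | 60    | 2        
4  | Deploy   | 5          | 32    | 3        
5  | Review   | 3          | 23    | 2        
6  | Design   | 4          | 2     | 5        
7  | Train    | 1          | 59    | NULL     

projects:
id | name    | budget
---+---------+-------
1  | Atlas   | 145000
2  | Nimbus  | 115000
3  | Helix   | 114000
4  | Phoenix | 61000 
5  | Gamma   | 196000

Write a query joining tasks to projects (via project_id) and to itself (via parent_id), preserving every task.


Two LEFT JOINs from the same base table tasks: one to projects via project_id, one to tasks itself via parent_id. Both are LEFT so every task is preserved.
Match against projects:
  - task 1 (Document): project_id=NULL, no match -> kept with NULL
  - task 2 (Audit): project_id=5 -> matches Gamma
  - task 3 (Refactor): project_id=5 -> matches Gamma
  - task 4 (Deploy): project_id=5 -> matches Gamma
  - task 5 (Review): project_id=3 -> matches Helix
  - task 6 (Design): project_id=4 -> matches Phoenix
  - task 7 (Train): project_id=1 -> matches Atlas
Match against tasks (self):
  - task 1 (Document): parent_id=NULL -> NULL
  - task 2 (Audit): parent_id=1 -> Document
  - task 3 (Refactor): parent_id=2 -> Audit
  - task 4 (Deploy): parent_id=3 -> Refactor
  - task 5 (Review): parent_id=2 -> Audit
  - task 6 (Design): parent_id=5 -> Review
  - task 7 (Train): parent_id=NULL -> NULL

SQL:
SELECT a.name, b.name AS project, c.name AS parent
FROM tasks a
LEFT JOIN projects b ON a.project_id = b.id
LEFT JOIN tasks c ON a.parent_id = c.id

Result:
name     | project | parent  
---------+---------+---------
Document | NULL    | NULL    
Audit    | Gamma   | Document
Refactor | Gamma   | Audit   
Deploy   | Gamma   | Refactor
Review   | Helix   | Audit   
Design   | Phoenix | Review  
Train    | Atlas   | NULL    
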